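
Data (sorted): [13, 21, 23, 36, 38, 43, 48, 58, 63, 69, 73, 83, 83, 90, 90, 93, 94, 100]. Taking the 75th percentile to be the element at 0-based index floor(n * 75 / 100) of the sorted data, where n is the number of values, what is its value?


The dataset has n = 18 elements.
Index = floor(18 * 75 / 100) = floor(1350 / 100) = floor(13.5) = 13
Counting from index 0 in the sorted data, the element at index 13 is 90.
Final answer: 90


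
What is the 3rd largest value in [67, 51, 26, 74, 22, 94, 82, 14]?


Sort descending: [94, 82, 74, 67, 51, 26, 22, 14]
The 3rd element (1-indexed) is at index 2.
Value = 74
Final answer: 74


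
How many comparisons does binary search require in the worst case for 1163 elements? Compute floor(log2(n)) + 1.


Binary search halves the search space each step.
Maximum comparisons = floor(log2(1163)) + 1
log2(1163) = 10.1836
floor(log2(1163)) = 10, so 10 + 1 = 11
Final answer: 11


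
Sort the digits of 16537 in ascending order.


The number 16537 has digits: 1, 6, 5, 3, 7
Sorted: 1, 3, 5, 6, 7
Joining the sorted digits gives the result.
Final answer: 13567


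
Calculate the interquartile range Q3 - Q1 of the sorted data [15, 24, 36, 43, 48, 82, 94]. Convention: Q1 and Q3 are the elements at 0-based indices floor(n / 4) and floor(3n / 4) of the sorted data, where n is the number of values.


The data has n = 7 elements.
Q1 index = floor(7 / 4) = floor(1.75) = 1; Q3 index = floor(3 * 7 / 4) = floor(5.25) = 5
Q1 = element at index 1 = 24
Q3 = element at index 5 = 82
IQR = 82 - 24 = 58
Final answer: 58


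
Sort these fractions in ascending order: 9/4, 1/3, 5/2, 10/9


Convert to decimal for comparison:
  9/4 = 2.25
  1/3 = 0.3333
  5/2 = 2.5
  10/9 = 1.1111
Decimals in increasing order: 0.3333 < 1.1111 < 2.25 < 2.5
Writing each back as its fraction gives the sorted order.
Final answer: 1/3, 10/9, 9/4, 5/2


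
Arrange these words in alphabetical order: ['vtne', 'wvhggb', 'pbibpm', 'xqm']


Compare strings character by character (the first differing letter decides):
  'pbibpm' < 'vtne' since 'p' < 'v' at position 1
  'vtne' < 'wvhggb' since 'v' < 'w' at position 1
  'wvhggb' < 'xqm' since 'w' < 'x' at position 1
Chaining these comparisons gives the alphabetical order.
Final answer: ['pbibpm', 'vtne', 'wvhggb', 'xqm']


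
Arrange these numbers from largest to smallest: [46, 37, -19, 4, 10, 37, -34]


Original list: [46, 37, -19, 4, 10, 37, -34]
Repeatedly take the largest remaining element:
  Remaining [46, 37, -19, 4, 10, 37, -34] -> largest is 46
  Remaining [37, -19, 4, 10, 37, -34] -> largest is 37
  Remaining [-19, 4, 10, 37, -34] -> largest is 37
  Remaining [-19, 4, 10, -34] -> largest is 10
  Remaining [-19, 4, -34] -> largest is 4
  Remaining [-19, -34] -> largest is -19
  Remaining [-34] -> largest is -34
Collecting the picks in order gives the descending list.
Final answer: [46, 37, 37, 10, 4, -19, -34]


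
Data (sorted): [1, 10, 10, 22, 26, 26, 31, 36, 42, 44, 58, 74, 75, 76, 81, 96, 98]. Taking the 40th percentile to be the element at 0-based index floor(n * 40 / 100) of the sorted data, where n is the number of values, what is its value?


The dataset has n = 17 elements.
Index = floor(17 * 40 / 100) = floor(680 / 100) = floor(6.8) = 6
Counting from index 0 in the sorted data, the element at index 6 is 31.
Final answer: 31


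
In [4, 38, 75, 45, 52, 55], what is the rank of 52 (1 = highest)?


Sort descending: [75, 55, 52, 45, 38, 4]
Find 52 in the sorted list.
52 is at position 3.
Final answer: 3


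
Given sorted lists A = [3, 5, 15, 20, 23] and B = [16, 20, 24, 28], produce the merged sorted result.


List A: [3, 5, 15, 20, 23]
List B: [16, 20, 24, 28]
Repeatedly compare the front elements and take the smaller:
  3 vs 16 -> take 3
  5 vs 16 -> take 5
  15 vs 16 -> take 15
  20 vs 16 -> take 16
  20 vs 20 -> take 20
  23 vs 20 -> take 20
  23 vs 24 -> take 23
  A is exhausted; append the rest of B: [24, 28]
Final answer: [3, 5, 15, 16, 20, 20, 23, 24, 28]


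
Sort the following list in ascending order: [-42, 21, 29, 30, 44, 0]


Original list: [-42, 21, 29, 30, 44, 0]
Repeatedly take the smallest remaining element:
  Remaining [-42, 21, 29, 30, 44, 0] -> smallest is -42
  Remaining [21, 29, 30, 44, 0] -> smallest is 0
  Remaining [21, 29, 30, 44] -> smallest is 21
  Remaining [29, 30, 44] -> smallest is 29
  Remaining [30, 44] -> smallest is 30
  Remaining [44] -> smallest is 44
Collecting the picks in order gives the sorted list.
Final answer: [-42, 0, 21, 29, 30, 44]


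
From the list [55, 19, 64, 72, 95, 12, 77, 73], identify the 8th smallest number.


Sort ascending: [12, 19, 55, 64, 72, 73, 77, 95]
The 8th element (1-indexed) is at index 7.
Value = 95
Final answer: 95


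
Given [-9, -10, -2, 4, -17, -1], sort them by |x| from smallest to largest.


Compute absolute values:
  |-9| = 9
  |-10| = 10
  |-2| = 2
  |4| = 4
  |-17| = 17
  |-1| = 1
Absolute values in increasing order: 1 < 2 < 4 < 9 < 10 < 17
Listing the original numbers in that order gives the answer.
Final answer: [-1, -2, 4, -9, -10, -17]


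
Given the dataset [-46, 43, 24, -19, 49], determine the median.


First, sort the list: [-46, -19, 24, 43, 49]
The list has 5 elements (odd count).
The middle index is 2 (0-based), and the element there is 24.
Final answer: 24


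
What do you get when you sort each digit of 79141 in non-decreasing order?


The number 79141 has digits: 7, 9, 1, 4, 1
Sorted: 1, 1, 4, 7, 9
Joining the sorted digits gives the result.
Final answer: 11479


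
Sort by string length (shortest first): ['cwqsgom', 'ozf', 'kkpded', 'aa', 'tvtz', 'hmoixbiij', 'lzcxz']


Compute lengths:
  'cwqsgom' has length 7
  'ozf' has length 3
  'kkpded' has length 6
  'aa' has length 2
  'tvtz' has length 4
  'hmoixbiij' has length 9
  'lzcxz' has length 5
Lengths in increasing order: 2 < 3 < 4 < 5 < 6 < 7 < 9
Listing the words in that order gives the answer.
Final answer: ['aa', 'ozf', 'tvtz', 'lzcxz', 'kkpded', 'cwqsgom', 'hmoixbiij']


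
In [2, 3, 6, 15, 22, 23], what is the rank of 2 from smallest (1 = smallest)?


Sort ascending: [2, 3, 6, 15, 22, 23]
Find 2 in the sorted list.
2 is at position 1 (1-indexed).
Final answer: 1


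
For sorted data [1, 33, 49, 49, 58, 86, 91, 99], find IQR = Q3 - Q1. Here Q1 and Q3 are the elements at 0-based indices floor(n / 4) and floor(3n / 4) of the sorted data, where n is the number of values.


The data has n = 8 elements.
Q1 index = floor(8 / 4) = floor(2) = 2; Q3 index = floor(3 * 8 / 4) = floor(6) = 6
Q1 = element at index 2 = 49
Q3 = element at index 6 = 91
IQR = 91 - 49 = 42
Final answer: 42


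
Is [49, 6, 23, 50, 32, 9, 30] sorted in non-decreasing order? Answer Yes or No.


Check consecutive pairs:
  49 <= 6? False
  6 <= 23? True
  23 <= 50? True
  50 <= 32? False
  32 <= 9? False
  9 <= 30? True
3 consecutive pair(s) are out of order, so the list is not sorted.
Final answer: No


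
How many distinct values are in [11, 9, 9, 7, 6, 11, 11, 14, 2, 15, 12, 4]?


List all unique values:
Distinct values: [2, 4, 6, 7, 9, 11, 12, 14, 15]
Count = 9
Final answer: 9


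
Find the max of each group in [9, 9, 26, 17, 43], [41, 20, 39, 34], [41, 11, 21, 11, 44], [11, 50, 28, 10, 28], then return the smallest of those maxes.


Find max of each group:
  Group 1: [9, 9, 26, 17, 43] -> max = 43
  Group 2: [41, 20, 39, 34] -> max = 41
  Group 3: [41, 11, 21, 11, 44] -> max = 44
  Group 4: [11, 50, 28, 10, 28] -> max = 50
Maxes: [43, 41, 44, 50]
Minimum of maxes = 41
Final answer: 41


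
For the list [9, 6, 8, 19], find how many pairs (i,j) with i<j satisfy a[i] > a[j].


For each element, count the later elements that are smaller than it:
  9 (index 0): smaller elements after it = [6, 8] -> 2
  6 (index 1): smaller elements after it = [] -> 0
  8 (index 2): smaller elements after it = [] -> 0
Total inversions = 2 + 0 + 0 = 2
Final answer: 2


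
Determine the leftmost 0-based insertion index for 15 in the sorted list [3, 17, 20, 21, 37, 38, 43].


List is sorted: [3, 17, 20, 21, 37, 38, 43]
We need the leftmost position where 15 can be inserted, i.e. the first index whose element is >= 15 (or the end of the list if none is).
Binary search with low=0, high=7 (0-based indices):
  low=0, high=7, mid=3: a[3]=21 >= 15, so high = 3
  low=0, high=3, mid=1: a[1]=17 >= 15, so high = 1
  low=0, high=1, mid=0: a[0]=3 < 15, so low = 1
Now low = high = 1, so the insertion index is 1.
Final answer: 1


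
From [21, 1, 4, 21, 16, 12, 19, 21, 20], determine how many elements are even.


Check each element:
  21 is odd
  1 is odd
  4 is even
  21 is odd
  16 is even
  12 is even
  19 is odd
  21 is odd
  20 is even
Evens: [4, 16, 12, 20]
Count of evens = 4
Final answer: 4


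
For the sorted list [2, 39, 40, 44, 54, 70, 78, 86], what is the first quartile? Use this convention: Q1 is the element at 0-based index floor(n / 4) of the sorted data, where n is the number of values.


The list has n = 8 elements.
Q1 index = floor(8 / 4) = floor(2) = 2
Counting from index 0 in the sorted data, the element at index 2 is 40.
Final answer: 40


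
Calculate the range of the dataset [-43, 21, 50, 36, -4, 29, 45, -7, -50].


Maximum value: 50
Minimum value: -50
Range = 50 - (-50) = 100
Final answer: 100


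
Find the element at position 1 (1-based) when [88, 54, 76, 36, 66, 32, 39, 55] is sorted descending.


Sort descending: [88, 76, 66, 55, 54, 39, 36, 32]
The 1st element (1-indexed) is at index 0.
Value = 88
Final answer: 88


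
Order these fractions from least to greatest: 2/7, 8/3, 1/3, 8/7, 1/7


Convert to decimal for comparison:
  2/7 = 0.2857
  8/3 = 2.6667
  1/3 = 0.3333
  8/7 = 1.1429
  1/7 = 0.1429
Decimals in increasing order: 0.1429 < 0.2857 < 0.3333 < 1.1429 < 2.6667
Writing each back as its fraction gives the sorted order.
Final answer: 1/7, 2/7, 1/3, 8/7, 8/3


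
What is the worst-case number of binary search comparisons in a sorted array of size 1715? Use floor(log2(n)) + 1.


Binary search halves the search space each step.
Maximum comparisons = floor(log2(1715)) + 1
log2(1715) = 10.744
floor(log2(1715)) = 10, so 10 + 1 = 11
Final answer: 11


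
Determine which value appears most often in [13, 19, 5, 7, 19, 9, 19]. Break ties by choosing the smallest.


Count the frequency of each value:
  5 appears 1 time(s)
  7 appears 1 time(s)
  9 appears 1 time(s)
  13 appears 1 time(s)
  19 appears 3 time(s)
Maximum frequency is 3.
Only 19 reaches that frequency, so it is the mode.
Final answer: 19


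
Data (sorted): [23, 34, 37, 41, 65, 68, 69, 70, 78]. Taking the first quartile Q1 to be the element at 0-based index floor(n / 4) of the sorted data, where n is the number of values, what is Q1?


The list has n = 9 elements.
Q1 index = floor(9 / 4) = floor(2.25) = 2
Counting from index 0 in the sorted data, the element at index 2 is 37.
Final answer: 37


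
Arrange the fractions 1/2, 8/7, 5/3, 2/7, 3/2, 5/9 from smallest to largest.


Convert to decimal for comparison:
  1/2 = 0.5
  8/7 = 1.1429
  5/3 = 1.6667
  2/7 = 0.2857
  3/2 = 1.5
  5/9 = 0.5556
Decimals in increasing order: 0.2857 < 0.5 < 0.5556 < 1.1429 < 1.5 < 1.6667
Writing each back as its fraction gives the sorted order.
Final answer: 2/7, 1/2, 5/9, 8/7, 3/2, 5/3


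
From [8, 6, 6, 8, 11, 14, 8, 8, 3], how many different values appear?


List all unique values:
Distinct values: [3, 6, 8, 11, 14]
Count = 5
Final answer: 5


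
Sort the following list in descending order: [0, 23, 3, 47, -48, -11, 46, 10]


Original list: [0, 23, 3, 47, -48, -11, 46, 10]
Repeatedly take the largest remaining element:
  Remaining [0, 23, 3, 47, -48, -11, 46, 10] -> largest is 47
  Remaining [0, 23, 3, -48, -11, 46, 10] -> largest is 46
  Remaining [0, 23, 3, -48, -11, 10] -> largest is 23
  Remaining [0, 3, -48, -11, 10] -> largest is 10
  Remaining [0, 3, -48, -11] -> largest is 3
  Remaining [0, -48, -11] -> largest is 0
  Remaining [-48, -11] -> largest is -11
  Remaining [-48] -> largest is -48
Collecting the picks in order gives the descending list.
Final answer: [47, 46, 23, 10, 3, 0, -11, -48]


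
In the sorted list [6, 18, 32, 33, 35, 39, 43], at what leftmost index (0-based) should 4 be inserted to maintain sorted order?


List is sorted: [6, 18, 32, 33, 35, 39, 43]
We need the leftmost position where 4 can be inserted, i.e. the first index whose element is >= 4 (or the end of the list if none is).
Binary search with low=0, high=7 (0-based indices):
  low=0, high=7, mid=3: a[3]=33 >= 4, so high = 3
  low=0, high=3, mid=1: a[1]=18 >= 4, so high = 1
  low=0, high=1, mid=0: a[0]=6 >= 4, so high = 0
Now low = high = 0, so the insertion index is 0.
Final answer: 0


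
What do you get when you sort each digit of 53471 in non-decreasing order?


The number 53471 has digits: 5, 3, 4, 7, 1
Sorted: 1, 3, 4, 5, 7
Joining the sorted digits gives the result.
Final answer: 13457


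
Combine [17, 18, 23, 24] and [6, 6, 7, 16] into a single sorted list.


List A: [17, 18, 23, 24]
List B: [6, 6, 7, 16]
Repeatedly compare the front elements and take the smaller:
  17 vs 6 -> take 6
  17 vs 6 -> take 6
  17 vs 7 -> take 7
  17 vs 16 -> take 16
  B is exhausted; append the rest of A: [17, 18, 23, 24]
Final answer: [6, 6, 7, 16, 17, 18, 23, 24]


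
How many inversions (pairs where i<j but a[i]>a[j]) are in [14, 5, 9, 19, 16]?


For each element, count the later elements that are smaller than it:
  14 (index 0): smaller elements after it = [5, 9] -> 2
  5 (index 1): smaller elements after it = [] -> 0
  9 (index 2): smaller elements after it = [] -> 0
  19 (index 3): smaller elements after it = [16] -> 1
Total inversions = 2 + 0 + 0 + 1 = 3
Final answer: 3


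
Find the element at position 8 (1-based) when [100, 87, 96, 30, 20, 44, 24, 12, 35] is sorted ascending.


Sort ascending: [12, 20, 24, 30, 35, 44, 87, 96, 100]
The 8th element (1-indexed) is at index 7.
Value = 96
Final answer: 96


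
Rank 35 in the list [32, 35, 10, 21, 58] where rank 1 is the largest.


Sort descending: [58, 35, 32, 21, 10]
Find 35 in the sorted list.
35 is at position 2.
Final answer: 2


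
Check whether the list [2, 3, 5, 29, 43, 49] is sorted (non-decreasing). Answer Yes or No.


Check consecutive pairs:
  2 <= 3? True
  3 <= 5? True
  5 <= 29? True
  29 <= 43? True
  43 <= 49? True
Every consecutive pair is in order, so the list is non-decreasing.
Final answer: Yes


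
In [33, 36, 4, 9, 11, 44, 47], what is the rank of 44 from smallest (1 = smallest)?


Sort ascending: [4, 9, 11, 33, 36, 44, 47]
Find 44 in the sorted list.
44 is at position 6 (1-indexed).
Final answer: 6


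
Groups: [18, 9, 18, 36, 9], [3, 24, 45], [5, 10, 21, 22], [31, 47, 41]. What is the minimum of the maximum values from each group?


Find max of each group:
  Group 1: [18, 9, 18, 36, 9] -> max = 36
  Group 2: [3, 24, 45] -> max = 45
  Group 3: [5, 10, 21, 22] -> max = 22
  Group 4: [31, 47, 41] -> max = 47
Maxes: [36, 45, 22, 47]
Minimum of maxes = 22
Final answer: 22


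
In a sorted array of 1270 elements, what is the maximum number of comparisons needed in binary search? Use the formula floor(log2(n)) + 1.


Binary search halves the search space each step.
Maximum comparisons = floor(log2(1270)) + 1
log2(1270) = 10.3106
floor(log2(1270)) = 10, so 10 + 1 = 11
Final answer: 11


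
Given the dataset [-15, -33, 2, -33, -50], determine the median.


First, sort the list: [-50, -33, -33, -15, 2]
The list has 5 elements (odd count).
The middle index is 2 (0-based), and the element there is -33.
Final answer: -33


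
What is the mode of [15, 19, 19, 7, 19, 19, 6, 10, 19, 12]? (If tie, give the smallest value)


Count the frequency of each value:
  6 appears 1 time(s)
  7 appears 1 time(s)
  10 appears 1 time(s)
  12 appears 1 time(s)
  15 appears 1 time(s)
  19 appears 5 time(s)
Maximum frequency is 5.
Only 19 reaches that frequency, so it is the mode.
Final answer: 19


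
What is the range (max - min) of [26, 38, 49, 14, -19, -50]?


Maximum value: 49
Minimum value: -50
Range = 49 - (-50) = 99
Final answer: 99


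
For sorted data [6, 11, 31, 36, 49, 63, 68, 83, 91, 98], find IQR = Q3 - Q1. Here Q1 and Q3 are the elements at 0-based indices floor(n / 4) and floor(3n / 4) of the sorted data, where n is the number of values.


The data has n = 10 elements.
Q1 index = floor(10 / 4) = floor(2.5) = 2; Q3 index = floor(3 * 10 / 4) = floor(7.5) = 7
Q1 = element at index 2 = 31
Q3 = element at index 7 = 83
IQR = 83 - 31 = 52
Final answer: 52


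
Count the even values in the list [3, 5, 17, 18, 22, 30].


Check each element:
  3 is odd
  5 is odd
  17 is odd
  18 is even
  22 is even
  30 is even
Evens: [18, 22, 30]
Count of evens = 3
Final answer: 3


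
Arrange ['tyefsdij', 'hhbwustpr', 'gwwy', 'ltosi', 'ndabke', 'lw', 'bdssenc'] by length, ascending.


Compute lengths:
  'tyefsdij' has length 8
  'hhbwustpr' has length 9
  'gwwy' has length 4
  'ltosi' has length 5
  'ndabke' has length 6
  'lw' has length 2
  'bdssenc' has length 7
Lengths in increasing order: 2 < 4 < 5 < 6 < 7 < 8 < 9
Listing the words in that order gives the answer.
Final answer: ['lw', 'gwwy', 'ltosi', 'ndabke', 'bdssenc', 'tyefsdij', 'hhbwustpr']


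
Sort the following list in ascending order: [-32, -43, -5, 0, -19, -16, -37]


Original list: [-32, -43, -5, 0, -19, -16, -37]
Repeatedly take the smallest remaining element:
  Remaining [-32, -43, -5, 0, -19, -16, -37] -> smallest is -43
  Remaining [-32, -5, 0, -19, -16, -37] -> smallest is -37
  Remaining [-32, -5, 0, -19, -16] -> smallest is -32
  Remaining [-5, 0, -19, -16] -> smallest is -19
  Remaining [-5, 0, -16] -> smallest is -16
  Remaining [-5, 0] -> smallest is -5
  Remaining [0] -> smallest is 0
Collecting the picks in order gives the sorted list.
Final answer: [-43, -37, -32, -19, -16, -5, 0]


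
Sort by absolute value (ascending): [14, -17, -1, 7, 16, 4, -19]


Compute absolute values:
  |14| = 14
  |-17| = 17
  |-1| = 1
  |7| = 7
  |16| = 16
  |4| = 4
  |-19| = 19
Absolute values in increasing order: 1 < 4 < 7 < 14 < 16 < 17 < 19
Listing the original numbers in that order gives the answer.
Final answer: [-1, 4, 7, 14, 16, -17, -19]


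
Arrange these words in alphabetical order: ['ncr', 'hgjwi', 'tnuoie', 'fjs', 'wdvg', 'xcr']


Compare strings character by character (the first differing letter decides):
  'fjs' < 'hgjwi' since 'f' < 'h' at position 1
  'hgjwi' < 'ncr' since 'h' < 'n' at position 1
  'ncr' < 'tnuoie' since 'n' < 't' at position 1
  'tnuoie' < 'wdvg' since 't' < 'w' at position 1
  'wdvg' < 'xcr' since 'w' < 'x' at position 1
Chaining these comparisons gives the alphabetical order.
Final answer: ['fjs', 'hgjwi', 'ncr', 'tnuoie', 'wdvg', 'xcr']


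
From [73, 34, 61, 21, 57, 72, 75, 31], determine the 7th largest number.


Sort descending: [75, 73, 72, 61, 57, 34, 31, 21]
The 7th element (1-indexed) is at index 6.
Value = 31
Final answer: 31


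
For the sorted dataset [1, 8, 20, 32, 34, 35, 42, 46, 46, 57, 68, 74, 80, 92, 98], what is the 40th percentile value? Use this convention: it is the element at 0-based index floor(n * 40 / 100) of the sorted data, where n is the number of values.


The dataset has n = 15 elements.
Index = floor(15 * 40 / 100) = floor(600 / 100) = floor(6) = 6
Counting from index 0 in the sorted data, the element at index 6 is 42.
Final answer: 42


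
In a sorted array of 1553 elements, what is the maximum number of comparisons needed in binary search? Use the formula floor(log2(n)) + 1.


Binary search halves the search space each step.
Maximum comparisons = floor(log2(1553)) + 1
log2(1553) = 10.6008
floor(log2(1553)) = 10, so 10 + 1 = 11
Final answer: 11


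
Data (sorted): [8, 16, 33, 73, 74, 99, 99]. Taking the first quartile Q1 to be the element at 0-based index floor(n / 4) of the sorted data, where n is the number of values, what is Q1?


The list has n = 7 elements.
Q1 index = floor(7 / 4) = floor(1.75) = 1
Counting from index 0 in the sorted data, the element at index 1 is 16.
Final answer: 16


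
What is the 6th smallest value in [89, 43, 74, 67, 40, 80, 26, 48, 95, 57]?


Sort ascending: [26, 40, 43, 48, 57, 67, 74, 80, 89, 95]
The 6th element (1-indexed) is at index 5.
Value = 67
Final answer: 67


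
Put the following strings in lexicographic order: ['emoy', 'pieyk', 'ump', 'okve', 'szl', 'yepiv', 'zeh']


Compare strings character by character (the first differing letter decides):
  'emoy' < 'okve' since 'e' < 'o' at position 1
  'okve' < 'pieyk' since 'o' < 'p' at position 1
  'pieyk' < 'szl' since 'p' < 's' at position 1
  'szl' < 'ump' since 's' < 'u' at position 1
  'ump' < 'yepiv' since 'u' < 'y' at position 1
  'yepiv' < 'zeh' since 'y' < 'z' at position 1
Chaining these comparisons gives the alphabetical order.
Final answer: ['emoy', 'okve', 'pieyk', 'szl', 'ump', 'yepiv', 'zeh']


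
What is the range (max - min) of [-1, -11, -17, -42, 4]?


Maximum value: 4
Minimum value: -42
Range = 4 - (-42) = 46
Final answer: 46


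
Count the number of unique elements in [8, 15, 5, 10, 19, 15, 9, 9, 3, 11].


List all unique values:
Distinct values: [3, 5, 8, 9, 10, 11, 15, 19]
Count = 8
Final answer: 8


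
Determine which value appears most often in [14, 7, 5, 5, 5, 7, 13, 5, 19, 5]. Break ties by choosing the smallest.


Count the frequency of each value:
  5 appears 5 time(s)
  7 appears 2 time(s)
  13 appears 1 time(s)
  14 appears 1 time(s)
  19 appears 1 time(s)
Maximum frequency is 5.
Only 5 reaches that frequency, so it is the mode.
Final answer: 5


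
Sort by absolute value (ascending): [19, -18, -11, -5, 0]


Compute absolute values:
  |19| = 19
  |-18| = 18
  |-11| = 11
  |-5| = 5
  |0| = 0
Absolute values in increasing order: 0 < 5 < 11 < 18 < 19
Listing the original numbers in that order gives the answer.
Final answer: [0, -5, -11, -18, 19]


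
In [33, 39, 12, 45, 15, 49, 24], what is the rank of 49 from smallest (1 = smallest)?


Sort ascending: [12, 15, 24, 33, 39, 45, 49]
Find 49 in the sorted list.
49 is at position 7 (1-indexed).
Final answer: 7


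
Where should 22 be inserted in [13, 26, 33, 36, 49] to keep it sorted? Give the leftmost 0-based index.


List is sorted: [13, 26, 33, 36, 49]
We need the leftmost position where 22 can be inserted, i.e. the first index whose element is >= 22 (or the end of the list if none is).
Binary search with low=0, high=5 (0-based indices):
  low=0, high=5, mid=2: a[2]=33 >= 22, so high = 2
  low=0, high=2, mid=1: a[1]=26 >= 22, so high = 1
  low=0, high=1, mid=0: a[0]=13 < 22, so low = 1
Now low = high = 1, so the insertion index is 1.
Final answer: 1


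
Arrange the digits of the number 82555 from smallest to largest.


The number 82555 has digits: 8, 2, 5, 5, 5
Sorted: 2, 5, 5, 5, 8
Joining the sorted digits gives the result.
Final answer: 25558


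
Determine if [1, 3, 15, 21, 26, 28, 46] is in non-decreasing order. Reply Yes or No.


Check consecutive pairs:
  1 <= 3? True
  3 <= 15? True
  15 <= 21? True
  21 <= 26? True
  26 <= 28? True
  28 <= 46? True
Every consecutive pair is in order, so the list is non-decreasing.
Final answer: Yes


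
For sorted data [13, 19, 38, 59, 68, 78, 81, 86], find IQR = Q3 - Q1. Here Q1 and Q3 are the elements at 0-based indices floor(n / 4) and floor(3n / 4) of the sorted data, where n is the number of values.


The data has n = 8 elements.
Q1 index = floor(8 / 4) = floor(2) = 2; Q3 index = floor(3 * 8 / 4) = floor(6) = 6
Q1 = element at index 2 = 38
Q3 = element at index 6 = 81
IQR = 81 - 38 = 43
Final answer: 43


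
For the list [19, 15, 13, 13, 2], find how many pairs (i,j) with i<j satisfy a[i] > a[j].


For each element, count the later elements that are smaller than it:
  19 (index 0): smaller elements after it = [15, 13, 13, 2] -> 4
  15 (index 1): smaller elements after it = [13, 13, 2] -> 3
  13 (index 2): smaller elements after it = [2] -> 1
  13 (index 3): smaller elements after it = [2] -> 1
Total inversions = 4 + 3 + 1 + 1 = 9
Final answer: 9


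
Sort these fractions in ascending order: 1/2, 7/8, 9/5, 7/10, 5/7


Convert to decimal for comparison:
  1/2 = 0.5
  7/8 = 0.875
  9/5 = 1.8
  7/10 = 0.7
  5/7 = 0.7143
Decimals in increasing order: 0.5 < 0.7 < 0.7143 < 0.875 < 1.8
Writing each back as its fraction gives the sorted order.
Final answer: 1/2, 7/10, 5/7, 7/8, 9/5


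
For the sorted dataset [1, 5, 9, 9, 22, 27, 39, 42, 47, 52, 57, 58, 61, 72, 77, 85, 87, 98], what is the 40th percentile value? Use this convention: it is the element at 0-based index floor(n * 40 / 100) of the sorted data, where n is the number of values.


The dataset has n = 18 elements.
Index = floor(18 * 40 / 100) = floor(720 / 100) = floor(7.2) = 7
Counting from index 0 in the sorted data, the element at index 7 is 42.
Final answer: 42


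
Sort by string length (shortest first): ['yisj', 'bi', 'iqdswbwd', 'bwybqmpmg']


Compute lengths:
  'yisj' has length 4
  'bi' has length 2
  'iqdswbwd' has length 8
  'bwybqmpmg' has length 9
Lengths in increasing order: 2 < 4 < 8 < 9
Listing the words in that order gives the answer.
Final answer: ['bi', 'yisj', 'iqdswbwd', 'bwybqmpmg']


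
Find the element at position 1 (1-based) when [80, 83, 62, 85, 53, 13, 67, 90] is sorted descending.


Sort descending: [90, 85, 83, 80, 67, 62, 53, 13]
The 1st element (1-indexed) is at index 0.
Value = 90
Final answer: 90


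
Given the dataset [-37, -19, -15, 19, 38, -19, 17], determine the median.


First, sort the list: [-37, -19, -19, -15, 17, 19, 38]
The list has 7 elements (odd count).
The middle index is 3 (0-based), and the element there is -15.
Final answer: -15


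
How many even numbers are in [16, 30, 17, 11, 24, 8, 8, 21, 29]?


Check each element:
  16 is even
  30 is even
  17 is odd
  11 is odd
  24 is even
  8 is even
  8 is even
  21 is odd
  29 is odd
Evens: [16, 30, 24, 8, 8]
Count of evens = 5
Final answer: 5


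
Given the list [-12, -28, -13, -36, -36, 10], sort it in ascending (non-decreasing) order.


Original list: [-12, -28, -13, -36, -36, 10]
Repeatedly take the smallest remaining element:
  Remaining [-12, -28, -13, -36, -36, 10] -> smallest is -36
  Remaining [-12, -28, -13, -36, 10] -> smallest is -36
  Remaining [-12, -28, -13, 10] -> smallest is -28
  Remaining [-12, -13, 10] -> smallest is -13
  Remaining [-12, 10] -> smallest is -12
  Remaining [10] -> smallest is 10
Collecting the picks in order gives the sorted list.
Final answer: [-36, -36, -28, -13, -12, 10]


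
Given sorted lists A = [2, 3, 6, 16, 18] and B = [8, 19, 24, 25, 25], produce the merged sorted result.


List A: [2, 3, 6, 16, 18]
List B: [8, 19, 24, 25, 25]
Repeatedly compare the front elements and take the smaller:
  2 vs 8 -> take 2
  3 vs 8 -> take 3
  6 vs 8 -> take 6
  16 vs 8 -> take 8
  16 vs 19 -> take 16
  18 vs 19 -> take 18
  A is exhausted; append the rest of B: [19, 24, 25, 25]
Final answer: [2, 3, 6, 8, 16, 18, 19, 24, 25, 25]


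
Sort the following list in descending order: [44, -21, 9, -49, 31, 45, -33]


Original list: [44, -21, 9, -49, 31, 45, -33]
Repeatedly take the largest remaining element:
  Remaining [44, -21, 9, -49, 31, 45, -33] -> largest is 45
  Remaining [44, -21, 9, -49, 31, -33] -> largest is 44
  Remaining [-21, 9, -49, 31, -33] -> largest is 31
  Remaining [-21, 9, -49, -33] -> largest is 9
  Remaining [-21, -49, -33] -> largest is -21
  Remaining [-49, -33] -> largest is -33
  Remaining [-49] -> largest is -49
Collecting the picks in order gives the descending list.
Final answer: [45, 44, 31, 9, -21, -33, -49]


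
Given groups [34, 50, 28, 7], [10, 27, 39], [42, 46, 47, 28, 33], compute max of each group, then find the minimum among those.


Find max of each group:
  Group 1: [34, 50, 28, 7] -> max = 50
  Group 2: [10, 27, 39] -> max = 39
  Group 3: [42, 46, 47, 28, 33] -> max = 47
Maxes: [50, 39, 47]
Minimum of maxes = 39
Final answer: 39


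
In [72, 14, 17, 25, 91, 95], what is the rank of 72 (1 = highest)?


Sort descending: [95, 91, 72, 25, 17, 14]
Find 72 in the sorted list.
72 is at position 3.
Final answer: 3


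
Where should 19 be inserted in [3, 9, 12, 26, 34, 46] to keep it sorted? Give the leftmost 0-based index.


List is sorted: [3, 9, 12, 26, 34, 46]
We need the leftmost position where 19 can be inserted, i.e. the first index whose element is >= 19 (or the end of the list if none is).
Binary search with low=0, high=6 (0-based indices):
  low=0, high=6, mid=3: a[3]=26 >= 19, so high = 3
  low=0, high=3, mid=1: a[1]=9 < 19, so low = 2
  low=2, high=3, mid=2: a[2]=12 < 19, so low = 3
Now low = high = 3, so the insertion index is 3.
Final answer: 3


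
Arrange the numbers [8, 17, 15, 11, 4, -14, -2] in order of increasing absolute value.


Compute absolute values:
  |8| = 8
  |17| = 17
  |15| = 15
  |11| = 11
  |4| = 4
  |-14| = 14
  |-2| = 2
Absolute values in increasing order: 2 < 4 < 8 < 11 < 14 < 15 < 17
Listing the original numbers in that order gives the answer.
Final answer: [-2, 4, 8, 11, -14, 15, 17]


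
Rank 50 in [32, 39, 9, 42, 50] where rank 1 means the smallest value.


Sort ascending: [9, 32, 39, 42, 50]
Find 50 in the sorted list.
50 is at position 5 (1-indexed).
Final answer: 5


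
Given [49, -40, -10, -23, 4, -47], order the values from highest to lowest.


Original list: [49, -40, -10, -23, 4, -47]
Repeatedly take the largest remaining element:
  Remaining [49, -40, -10, -23, 4, -47] -> largest is 49
  Remaining [-40, -10, -23, 4, -47] -> largest is 4
  Remaining [-40, -10, -23, -47] -> largest is -10
  Remaining [-40, -23, -47] -> largest is -23
  Remaining [-40, -47] -> largest is -40
  Remaining [-47] -> largest is -47
Collecting the picks in order gives the descending list.
Final answer: [49, 4, -10, -23, -40, -47]


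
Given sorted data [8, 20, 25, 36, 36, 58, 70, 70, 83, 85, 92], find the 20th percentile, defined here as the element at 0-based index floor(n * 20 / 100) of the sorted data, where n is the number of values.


The dataset has n = 11 elements.
Index = floor(11 * 20 / 100) = floor(220 / 100) = floor(2.2) = 2
Counting from index 0 in the sorted data, the element at index 2 is 25.
Final answer: 25


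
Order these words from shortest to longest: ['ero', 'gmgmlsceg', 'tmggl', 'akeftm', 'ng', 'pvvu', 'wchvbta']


Compute lengths:
  'ero' has length 3
  'gmgmlsceg' has length 9
  'tmggl' has length 5
  'akeftm' has length 6
  'ng' has length 2
  'pvvu' has length 4
  'wchvbta' has length 7
Lengths in increasing order: 2 < 3 < 4 < 5 < 6 < 7 < 9
Listing the words in that order gives the answer.
Final answer: ['ng', 'ero', 'pvvu', 'tmggl', 'akeftm', 'wchvbta', 'gmgmlsceg']


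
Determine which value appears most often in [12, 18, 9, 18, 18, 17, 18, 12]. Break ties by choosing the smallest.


Count the frequency of each value:
  9 appears 1 time(s)
  12 appears 2 time(s)
  17 appears 1 time(s)
  18 appears 4 time(s)
Maximum frequency is 4.
Only 18 reaches that frequency, so it is the mode.
Final answer: 18


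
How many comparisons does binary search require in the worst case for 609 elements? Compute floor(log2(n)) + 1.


Binary search halves the search space each step.
Maximum comparisons = floor(log2(609)) + 1
log2(609) = 9.2503
floor(log2(609)) = 9, so 9 + 1 = 10
Final answer: 10


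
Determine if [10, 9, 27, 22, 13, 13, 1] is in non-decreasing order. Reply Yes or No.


Check consecutive pairs:
  10 <= 9? False
  9 <= 27? True
  27 <= 22? False
  22 <= 13? False
  13 <= 13? True
  13 <= 1? False
4 consecutive pair(s) are out of order, so the list is not sorted.
Final answer: No


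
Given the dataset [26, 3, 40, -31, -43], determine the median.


First, sort the list: [-43, -31, 3, 26, 40]
The list has 5 elements (odd count).
The middle index is 2 (0-based), and the element there is 3.
Final answer: 3


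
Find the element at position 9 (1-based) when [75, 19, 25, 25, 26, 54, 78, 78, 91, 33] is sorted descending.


Sort descending: [91, 78, 78, 75, 54, 33, 26, 25, 25, 19]
The 9th element (1-indexed) is at index 8.
Value = 25
Final answer: 25


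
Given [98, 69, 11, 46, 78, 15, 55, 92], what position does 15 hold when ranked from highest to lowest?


Sort descending: [98, 92, 78, 69, 55, 46, 15, 11]
Find 15 in the sorted list.
15 is at position 7.
Final answer: 7


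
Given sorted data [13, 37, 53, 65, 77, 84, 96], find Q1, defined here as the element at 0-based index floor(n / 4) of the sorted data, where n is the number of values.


The list has n = 7 elements.
Q1 index = floor(7 / 4) = floor(1.75) = 1
Counting from index 0 in the sorted data, the element at index 1 is 37.
Final answer: 37


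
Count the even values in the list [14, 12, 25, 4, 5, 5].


Check each element:
  14 is even
  12 is even
  25 is odd
  4 is even
  5 is odd
  5 is odd
Evens: [14, 12, 4]
Count of evens = 3
Final answer: 3


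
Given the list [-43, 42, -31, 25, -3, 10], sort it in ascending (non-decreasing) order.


Original list: [-43, 42, -31, 25, -3, 10]
Repeatedly take the smallest remaining element:
  Remaining [-43, 42, -31, 25, -3, 10] -> smallest is -43
  Remaining [42, -31, 25, -3, 10] -> smallest is -31
  Remaining [42, 25, -3, 10] -> smallest is -3
  Remaining [42, 25, 10] -> smallest is 10
  Remaining [42, 25] -> smallest is 25
  Remaining [42] -> smallest is 42
Collecting the picks in order gives the sorted list.
Final answer: [-43, -31, -3, 10, 25, 42]


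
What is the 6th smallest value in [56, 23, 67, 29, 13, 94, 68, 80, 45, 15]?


Sort ascending: [13, 15, 23, 29, 45, 56, 67, 68, 80, 94]
The 6th element (1-indexed) is at index 5.
Value = 56
Final answer: 56


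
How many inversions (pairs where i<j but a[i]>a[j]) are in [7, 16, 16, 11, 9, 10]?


For each element, count the later elements that are smaller than it:
  7 (index 0): smaller elements after it = [] -> 0
  16 (index 1): smaller elements after it = [11, 9, 10] -> 3
  16 (index 2): smaller elements after it = [11, 9, 10] -> 3
  11 (index 3): smaller elements after it = [9, 10] -> 2
  9 (index 4): smaller elements after it = [] -> 0
Total inversions = 0 + 3 + 3 + 2 + 0 = 8
Final answer: 8


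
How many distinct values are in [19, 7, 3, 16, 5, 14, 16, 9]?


List all unique values:
Distinct values: [3, 5, 7, 9, 14, 16, 19]
Count = 7
Final answer: 7


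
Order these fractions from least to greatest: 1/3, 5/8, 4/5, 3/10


Convert to decimal for comparison:
  1/3 = 0.3333
  5/8 = 0.625
  4/5 = 0.8
  3/10 = 0.3
Decimals in increasing order: 0.3 < 0.3333 < 0.625 < 0.8
Writing each back as its fraction gives the sorted order.
Final answer: 3/10, 1/3, 5/8, 4/5


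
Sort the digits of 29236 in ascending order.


The number 29236 has digits: 2, 9, 2, 3, 6
Sorted: 2, 2, 3, 6, 9
Joining the sorted digits gives the result.
Final answer: 22369


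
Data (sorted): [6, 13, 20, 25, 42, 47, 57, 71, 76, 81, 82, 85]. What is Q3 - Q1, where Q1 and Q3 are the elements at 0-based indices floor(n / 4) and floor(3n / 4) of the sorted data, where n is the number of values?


The data has n = 12 elements.
Q1 index = floor(12 / 4) = floor(3) = 3; Q3 index = floor(3 * 12 / 4) = floor(9) = 9
Q1 = element at index 3 = 25
Q3 = element at index 9 = 81
IQR = 81 - 25 = 56
Final answer: 56


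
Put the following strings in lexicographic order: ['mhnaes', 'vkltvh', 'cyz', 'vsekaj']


Compare strings character by character (the first differing letter decides):
  'cyz' < 'mhnaes' since 'c' < 'm' at position 1
  'mhnaes' < 'vkltvh' since 'm' < 'v' at position 1
  'vkltvh' < 'vsekaj' since 'k' < 's' at position 2
Chaining these comparisons gives the alphabetical order.
Final answer: ['cyz', 'mhnaes', 'vkltvh', 'vsekaj']


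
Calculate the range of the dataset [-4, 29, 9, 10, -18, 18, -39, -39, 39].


Maximum value: 39
Minimum value: -39
Range = 39 - (-39) = 78
Final answer: 78


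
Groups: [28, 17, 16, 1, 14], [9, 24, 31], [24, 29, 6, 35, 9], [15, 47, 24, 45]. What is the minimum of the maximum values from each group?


Find max of each group:
  Group 1: [28, 17, 16, 1, 14] -> max = 28
  Group 2: [9, 24, 31] -> max = 31
  Group 3: [24, 29, 6, 35, 9] -> max = 35
  Group 4: [15, 47, 24, 45] -> max = 47
Maxes: [28, 31, 35, 47]
Minimum of maxes = 28
Final answer: 28


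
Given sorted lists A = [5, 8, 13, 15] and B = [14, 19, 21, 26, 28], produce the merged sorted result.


List A: [5, 8, 13, 15]
List B: [14, 19, 21, 26, 28]
Repeatedly compare the front elements and take the smaller:
  5 vs 14 -> take 5
  8 vs 14 -> take 8
  13 vs 14 -> take 13
  15 vs 14 -> take 14
  15 vs 19 -> take 15
  A is exhausted; append the rest of B: [19, 21, 26, 28]
Final answer: [5, 8, 13, 14, 15, 19, 21, 26, 28]


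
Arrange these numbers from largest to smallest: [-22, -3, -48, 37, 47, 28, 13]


Original list: [-22, -3, -48, 37, 47, 28, 13]
Repeatedly take the largest remaining element:
  Remaining [-22, -3, -48, 37, 47, 28, 13] -> largest is 47
  Remaining [-22, -3, -48, 37, 28, 13] -> largest is 37
  Remaining [-22, -3, -48, 28, 13] -> largest is 28
  Remaining [-22, -3, -48, 13] -> largest is 13
  Remaining [-22, -3, -48] -> largest is -3
  Remaining [-22, -48] -> largest is -22
  Remaining [-48] -> largest is -48
Collecting the picks in order gives the descending list.
Final answer: [47, 37, 28, 13, -3, -22, -48]


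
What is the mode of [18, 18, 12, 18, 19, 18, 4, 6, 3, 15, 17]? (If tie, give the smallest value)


Count the frequency of each value:
  3 appears 1 time(s)
  4 appears 1 time(s)
  6 appears 1 time(s)
  12 appears 1 time(s)
  15 appears 1 time(s)
  17 appears 1 time(s)
  18 appears 4 time(s)
  19 appears 1 time(s)
Maximum frequency is 4.
Only 18 reaches that frequency, so it is the mode.
Final answer: 18


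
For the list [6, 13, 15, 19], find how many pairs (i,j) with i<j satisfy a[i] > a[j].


For each element, count the later elements that are smaller than it:
  6 (index 0): smaller elements after it = [] -> 0
  13 (index 1): smaller elements after it = [] -> 0
  15 (index 2): smaller elements after it = [] -> 0
Total inversions = 0 + 0 + 0 = 0
Final answer: 0


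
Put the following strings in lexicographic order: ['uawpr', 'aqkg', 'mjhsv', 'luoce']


Compare strings character by character (the first differing letter decides):
  'aqkg' < 'luoce' since 'a' < 'l' at position 1
  'luoce' < 'mjhsv' since 'l' < 'm' at position 1
  'mjhsv' < 'uawpr' since 'm' < 'u' at position 1
Chaining these comparisons gives the alphabetical order.
Final answer: ['aqkg', 'luoce', 'mjhsv', 'uawpr']


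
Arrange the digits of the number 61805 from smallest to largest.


The number 61805 has digits: 6, 1, 8, 0, 5
Sorted: 0, 1, 5, 6, 8
Joining the sorted digits gives the result.
Final answer: 01568


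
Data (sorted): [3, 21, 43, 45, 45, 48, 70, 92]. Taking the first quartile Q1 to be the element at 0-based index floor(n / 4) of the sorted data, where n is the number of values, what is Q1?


The list has n = 8 elements.
Q1 index = floor(8 / 4) = floor(2) = 2
Counting from index 0 in the sorted data, the element at index 2 is 43.
Final answer: 43


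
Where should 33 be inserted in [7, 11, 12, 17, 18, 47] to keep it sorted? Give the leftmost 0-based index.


List is sorted: [7, 11, 12, 17, 18, 47]
We need the leftmost position where 33 can be inserted, i.e. the first index whose element is >= 33 (or the end of the list if none is).
Binary search with low=0, high=6 (0-based indices):
  low=0, high=6, mid=3: a[3]=17 < 33, so low = 4
  low=4, high=6, mid=5: a[5]=47 >= 33, so high = 5
  low=4, high=5, mid=4: a[4]=18 < 33, so low = 5
Now low = high = 5, so the insertion index is 5.
Final answer: 5


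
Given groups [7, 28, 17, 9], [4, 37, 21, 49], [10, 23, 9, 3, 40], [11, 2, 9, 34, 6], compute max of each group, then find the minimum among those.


Find max of each group:
  Group 1: [7, 28, 17, 9] -> max = 28
  Group 2: [4, 37, 21, 49] -> max = 49
  Group 3: [10, 23, 9, 3, 40] -> max = 40
  Group 4: [11, 2, 9, 34, 6] -> max = 34
Maxes: [28, 49, 40, 34]
Minimum of maxes = 28
Final answer: 28
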